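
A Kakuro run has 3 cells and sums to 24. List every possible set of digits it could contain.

{7,8,9}

3 distinct digits from 1–9 sum between 6 and 24.
Only one set works: {7,8,9}.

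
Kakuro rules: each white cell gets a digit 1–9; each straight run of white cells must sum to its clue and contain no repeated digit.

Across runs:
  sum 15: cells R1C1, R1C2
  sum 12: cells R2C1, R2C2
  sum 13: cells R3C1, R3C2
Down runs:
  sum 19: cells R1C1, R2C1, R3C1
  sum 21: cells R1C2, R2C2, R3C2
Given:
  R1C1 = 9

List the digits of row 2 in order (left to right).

4, 8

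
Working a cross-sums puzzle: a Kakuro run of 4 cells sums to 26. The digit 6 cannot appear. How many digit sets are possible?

4 distinct digits from 1–9 sum between 10 and 30.
Dropping sets that contain 6.
Enumerating: {2,7,8,9}, {4,5,8,9}.

2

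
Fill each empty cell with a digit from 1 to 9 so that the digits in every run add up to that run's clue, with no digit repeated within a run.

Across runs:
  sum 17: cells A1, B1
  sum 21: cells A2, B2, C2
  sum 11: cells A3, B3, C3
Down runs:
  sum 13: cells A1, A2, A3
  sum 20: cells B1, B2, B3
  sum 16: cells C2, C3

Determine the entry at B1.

9

17 in 2 cells must be {8,9}; 16 in 2 cells must be {7,9}.
Only 7 fits C3 under both its across sum 11 and down sum 16.
C2 = 16 − 7 = 9 completes the 16 down.
Given what's placed, B3 must be 3 to fit the 11 across and 20 down.
B2 = 8: the only remaining digit allowed by both the 21 across and the 20 down.
A3 = 11 − 10 = 1 completes the 11 across.
B1 = 20 − 11 = 9 completes the 20 down.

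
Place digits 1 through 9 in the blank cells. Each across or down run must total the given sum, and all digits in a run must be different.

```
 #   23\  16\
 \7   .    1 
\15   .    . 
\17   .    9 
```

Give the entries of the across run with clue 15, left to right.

17 in 2 cells must be {8,9}; 23 in 3 cells must be {6,8,9}.
R1C1 = 7 − 1 = 6 completes the 7 across.
R2C2 = 16 − 10 = 6 completes the 16 down.
R3C1 = 17 − 9 = 8 completes the 17 across.
R2C1 = 15 − 6 = 9 completes the 15 across.

9, 6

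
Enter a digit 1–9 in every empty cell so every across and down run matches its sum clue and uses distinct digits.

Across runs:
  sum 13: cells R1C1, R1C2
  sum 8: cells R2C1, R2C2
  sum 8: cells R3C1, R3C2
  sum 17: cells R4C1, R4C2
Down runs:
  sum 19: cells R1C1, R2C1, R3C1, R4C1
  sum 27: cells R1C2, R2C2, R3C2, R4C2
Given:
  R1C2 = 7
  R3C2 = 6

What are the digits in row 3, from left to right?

17 in 2 cells must be {8,9}.
R1C1 = 13 − 7 = 6 completes the 13 across.
R2C2 = 5: the only remaining digit allowed by both the 8 across and the 27 down.
R3C1 = 8 − 6 = 2 completes the 8 across.
Given what's placed, R4C1 must be 8 to fit the 17 across and 19 down.
R4C2 = 17 − 8 = 9 completes the 17 across.
R2C1 = 8 − 5 = 3 completes the 8 across.

2 6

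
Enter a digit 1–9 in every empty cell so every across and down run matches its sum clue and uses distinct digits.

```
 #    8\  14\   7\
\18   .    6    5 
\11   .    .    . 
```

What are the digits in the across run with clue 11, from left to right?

R1C1 = 18 − 11 = 7 completes the 18 across.
R2C1 = 8 − 7 = 1 completes the 8 down.
R2C2 = 14 − 6 = 8 completes the 14 down.
R2C3 = 11 − 9 = 2 completes the 11 across.

1, 8, 2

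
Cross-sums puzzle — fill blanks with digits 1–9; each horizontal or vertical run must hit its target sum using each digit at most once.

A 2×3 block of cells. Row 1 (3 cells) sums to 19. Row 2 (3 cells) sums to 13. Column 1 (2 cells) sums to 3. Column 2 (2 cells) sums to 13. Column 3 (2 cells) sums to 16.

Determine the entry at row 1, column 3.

9

3 in 2 cells must be {1,2}; 16 in 2 cells must be {7,9}.
The 19 across and the 3 down share only 2, so (1,1) = 2.
Given what's placed, (1,3) must be 9 to fit the 19 across and 16 down.
(2,1) = 3 − 2 = 1 completes the 3 down.
(2,3) = 16 − 9 = 7 completes the 16 down.
(1,2) = 19 − 11 = 8 completes the 19 across.
(2,2) = 13 − 8 = 5 completes the 13 across.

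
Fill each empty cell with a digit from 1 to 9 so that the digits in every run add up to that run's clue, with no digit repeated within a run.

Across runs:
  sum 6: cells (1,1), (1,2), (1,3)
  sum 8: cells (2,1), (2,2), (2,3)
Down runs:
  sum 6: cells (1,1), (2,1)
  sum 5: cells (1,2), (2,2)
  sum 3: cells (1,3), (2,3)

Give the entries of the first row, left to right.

1 3 2

6 in 3 cells must be {1,2,3}; 3 in 2 cells must be {1,2}.
Nothing is forced directly, so branch on (1,1), whose candidates are 1 or 2. If (1,1) = 2: that forces (1,3) = 1, (2,1) = 4, after which (2,3) would have to be in {1,3} for the 8 across but in {2} for the 3 down — contradiction. So (1,1) = 1.
Given what's placed, (1,3) must be 2 to fit the 6 across and 3 down.
(2,1) = 6 − 1 = 5 completes the 6 down.
(2,3) = 3 − 2 = 1 completes the 3 down.
(1,2) = 6 − 3 = 3 completes the 6 across.
(2,2) = 8 − 6 = 2 completes the 8 across.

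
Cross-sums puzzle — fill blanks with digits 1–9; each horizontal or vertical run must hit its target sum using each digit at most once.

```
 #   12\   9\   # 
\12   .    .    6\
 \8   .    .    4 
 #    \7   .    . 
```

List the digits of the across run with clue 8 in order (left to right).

3 1 4

Given what's placed, R2C1 must be 3 to fit the 8 across and 12 down.
R2C2 = 8 − 7 = 1 completes the 8 across.
R3C3 = 6 − 4 = 2 completes the 6 down.
R1C1 = 12 − 3 = 9 completes the 12 down.
R1C2 = 12 − 9 = 3 completes the 12 across.
R3C2 = 7 − 2 = 5 completes the 7 across.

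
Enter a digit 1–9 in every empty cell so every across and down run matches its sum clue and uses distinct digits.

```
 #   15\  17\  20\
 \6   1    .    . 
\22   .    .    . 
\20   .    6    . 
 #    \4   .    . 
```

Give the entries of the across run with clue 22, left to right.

9 7 6

6 in 3 cells must be {1,2,3}; 4 in 2 cells must be {1,3}.
Nothing is forced directly, so branch on R4C2, whose candidates are 1 or 3. If R4C2 = 3: then R1C2 would have to be in {2,3} for the 6 across but in {1,7} for the 17 down — contradiction. So R4C2 = 1.
R4C3 = 4 − 1 = 3 completes the 4 across.
Given what's placed, R1C3 must be 2 to fit the 6 across and 20 down.
Given what's placed, R3C3 must be 9 to fit the 20 across and 20 down.
R1C2 = 6 − 3 = 3 completes the 6 across.
R2C2 = 17 − 10 = 7 completes the 17 down.
R2C3 = 20 − 14 = 6 completes the 20 down.
R3C1 = 20 − 15 = 5 completes the 20 across.
R2C1 = 22 − 13 = 9 completes the 22 across.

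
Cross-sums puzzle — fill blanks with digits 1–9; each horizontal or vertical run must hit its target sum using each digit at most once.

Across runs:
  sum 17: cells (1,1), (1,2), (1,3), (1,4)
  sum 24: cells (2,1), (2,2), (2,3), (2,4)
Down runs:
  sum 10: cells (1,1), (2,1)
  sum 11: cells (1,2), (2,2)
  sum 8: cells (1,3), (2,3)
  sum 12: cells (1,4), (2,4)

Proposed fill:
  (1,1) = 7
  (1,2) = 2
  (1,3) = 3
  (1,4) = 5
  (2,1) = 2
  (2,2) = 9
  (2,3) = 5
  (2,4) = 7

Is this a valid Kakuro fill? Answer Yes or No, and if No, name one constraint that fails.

No — the across run (2,1)–(2,4) sums to 23, not 24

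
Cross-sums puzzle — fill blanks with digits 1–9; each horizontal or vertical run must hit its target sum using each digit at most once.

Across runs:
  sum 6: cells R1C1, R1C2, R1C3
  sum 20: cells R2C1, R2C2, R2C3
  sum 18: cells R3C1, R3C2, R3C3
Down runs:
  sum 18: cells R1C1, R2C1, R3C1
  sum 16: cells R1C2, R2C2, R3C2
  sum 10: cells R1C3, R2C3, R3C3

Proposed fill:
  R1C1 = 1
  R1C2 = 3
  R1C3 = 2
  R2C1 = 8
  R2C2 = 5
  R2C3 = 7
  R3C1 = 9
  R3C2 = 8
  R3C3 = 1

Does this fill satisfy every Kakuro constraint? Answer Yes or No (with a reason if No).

Yes

Across: 1+3+2=6; 8+5+7=20; 9+8+1=18. Down: 1+8+9=18; 3+5+8=16; 2+7+1=10. No digit repeats within any run.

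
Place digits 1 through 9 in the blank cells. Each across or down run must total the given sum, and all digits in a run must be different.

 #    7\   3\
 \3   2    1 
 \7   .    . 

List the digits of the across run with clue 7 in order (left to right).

5, 2

3 in 2 cells must be {1,2}.
R2C1 = 7 − 2 = 5 completes the 7 down.
R2C2 = 7 − 5 = 2 completes the 7 across.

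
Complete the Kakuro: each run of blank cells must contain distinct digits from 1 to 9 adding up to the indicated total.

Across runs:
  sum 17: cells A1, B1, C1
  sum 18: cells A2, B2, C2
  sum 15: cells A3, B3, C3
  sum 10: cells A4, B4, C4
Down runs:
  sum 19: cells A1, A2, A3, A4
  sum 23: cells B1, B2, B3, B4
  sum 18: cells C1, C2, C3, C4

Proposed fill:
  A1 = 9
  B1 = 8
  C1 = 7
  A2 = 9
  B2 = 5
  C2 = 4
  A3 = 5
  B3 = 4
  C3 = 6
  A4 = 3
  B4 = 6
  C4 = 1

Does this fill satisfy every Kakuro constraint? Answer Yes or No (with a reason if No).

No — the across run A1–C1 sums to 24, not 17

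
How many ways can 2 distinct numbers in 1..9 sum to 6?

2

2 distinct digits from 1–9 sum between 3 and 17.
Enumerating: {1,5}, {2,4}.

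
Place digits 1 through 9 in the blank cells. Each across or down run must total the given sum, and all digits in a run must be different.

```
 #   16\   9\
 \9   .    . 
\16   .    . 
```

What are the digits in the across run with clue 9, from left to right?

16 in 2 cells must be {7,9}.
The 9 across and the 16 down share only 7, so R1C1 = 7.
R1C2 = 9 − 7 = 2 completes the 9 across.
R2C1 = 16 − 7 = 9 completes the 16 down.
R2C2 = 16 − 9 = 7 completes the 16 across.

7 2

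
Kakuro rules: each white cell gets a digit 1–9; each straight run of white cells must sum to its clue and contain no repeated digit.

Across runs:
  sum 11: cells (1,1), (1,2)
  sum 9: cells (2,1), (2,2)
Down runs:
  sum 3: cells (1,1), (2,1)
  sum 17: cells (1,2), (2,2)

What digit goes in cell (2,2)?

3 in 2 cells must be {1,2}; 17 in 2 cells must be {8,9}.
The 11 across and the 3 down share only 2, so (1,1) = 2.
(1,2) = 11 − 2 = 9 completes the 11 across.
(2,1) = 3 − 2 = 1 completes the 3 down.
(2,2) = 9 − 1 = 8 completes the 9 across.

8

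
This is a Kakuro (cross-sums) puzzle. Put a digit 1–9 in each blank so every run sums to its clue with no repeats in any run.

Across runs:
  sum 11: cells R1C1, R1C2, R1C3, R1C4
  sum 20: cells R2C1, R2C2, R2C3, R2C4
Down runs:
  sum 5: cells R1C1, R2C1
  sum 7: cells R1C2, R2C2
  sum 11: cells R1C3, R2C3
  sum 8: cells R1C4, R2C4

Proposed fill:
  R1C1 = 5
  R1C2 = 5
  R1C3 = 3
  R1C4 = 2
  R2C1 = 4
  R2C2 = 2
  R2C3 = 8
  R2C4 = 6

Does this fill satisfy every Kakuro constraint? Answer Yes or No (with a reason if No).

No — the down run R1C1–R2C1 sums to 9, not 5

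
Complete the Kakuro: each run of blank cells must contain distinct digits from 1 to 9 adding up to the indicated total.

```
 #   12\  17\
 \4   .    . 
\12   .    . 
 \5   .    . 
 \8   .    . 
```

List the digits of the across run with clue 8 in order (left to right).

4 in 2 cells must be {1,3}.
Nothing is forced directly, so branch on R1C1, whose candidates are 1 or 3. If R1C1 = 3: that forces R1C2 = 1, after which R2C1 would have to be in {3,4,5,7,8,9} for the 12 across but in {1,2,6} for the 12 down — contradiction. So R1C1 = 1.
R1C2 = 4 − 1 = 3 completes the 4 across.
Nothing is forced directly, so branch on R3C1, whose candidates are 2 or 3 or 4. If R3C1 = 2: then R3C2 would have to be in {3} for the 5 across but in {1,2,4,5,6,7,8,9} for the 17 down — contradiction. If R3C1 = 3: then R2C1 would have to be in {3,4,5,7,8,9} for the 12 across but in {2,6} for the 12 down — contradiction. So R3C1 = 4.
R2C1 = 5: the only remaining digit allowed by both the 12 across and the 12 down.
R2C2 = 12 − 5 = 7 completes the 12 across.
R3C2 = 5 − 4 = 1 completes the 5 across.
R4C1 = 12 − 10 = 2 completes the 12 down.
R4C2 = 8 − 2 = 6 completes the 8 across.

2, 6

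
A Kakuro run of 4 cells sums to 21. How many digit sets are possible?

11

4 distinct digits from 1–9 sum between 10 and 30.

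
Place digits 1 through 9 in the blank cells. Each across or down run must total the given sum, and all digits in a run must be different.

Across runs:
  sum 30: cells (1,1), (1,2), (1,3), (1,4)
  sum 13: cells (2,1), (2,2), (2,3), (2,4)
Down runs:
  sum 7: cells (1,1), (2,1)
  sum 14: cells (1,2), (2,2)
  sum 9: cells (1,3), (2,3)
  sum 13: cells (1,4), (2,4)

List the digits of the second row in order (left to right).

30 in 4 cells must be {6,7,8,9}.
Only 6 fits (1,1) under both its across sum 30 and down sum 7.
(2,1) = 7 − 6 = 1 completes the 7 down.
Nothing is forced directly, so branch on (1,2), whose candidates are 8 or 9. If (1,2) = 9: that forces (2,2) = 5, (2,4) = 4, after which (1,4) would have to be in {7,8} for the 30 across but in {9} for the 13 down — contradiction. So (1,2) = 8.
(1,3) = 7: the only remaining digit allowed by both the 30 across and the 9 down.
(1,4) = 30 − 21 = 9 completes the 30 across.
(2,2) = 14 − 8 = 6 completes the 14 down.
(2,3) = 9 − 7 = 2 completes the 9 down.
(2,4) = 13 − 9 = 4 completes the 13 across.

1 6 2 4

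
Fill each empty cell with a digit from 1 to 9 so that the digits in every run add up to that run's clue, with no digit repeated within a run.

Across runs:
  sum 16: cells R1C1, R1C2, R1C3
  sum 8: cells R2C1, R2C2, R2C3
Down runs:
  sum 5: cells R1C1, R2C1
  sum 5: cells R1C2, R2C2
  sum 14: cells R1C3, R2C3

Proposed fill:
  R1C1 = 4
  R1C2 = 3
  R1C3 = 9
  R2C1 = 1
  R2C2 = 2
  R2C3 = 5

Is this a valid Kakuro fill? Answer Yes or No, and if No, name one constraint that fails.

Across: 4+3+9=16; 1+2+5=8. Down: 4+1=5; 3+2=5; 9+5=14. No digit repeats within any run.

Yes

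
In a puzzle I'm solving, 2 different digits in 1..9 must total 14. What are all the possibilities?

{5,9}; {6,8}

2 distinct digits from 1–9 sum between 3 and 17.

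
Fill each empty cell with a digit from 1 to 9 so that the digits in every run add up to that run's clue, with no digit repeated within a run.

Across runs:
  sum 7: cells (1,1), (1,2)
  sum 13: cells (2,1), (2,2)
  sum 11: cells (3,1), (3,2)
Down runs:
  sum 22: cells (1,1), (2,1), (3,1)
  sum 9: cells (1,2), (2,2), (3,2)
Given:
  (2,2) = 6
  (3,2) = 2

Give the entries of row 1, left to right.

6 1

(1,2) = 9 − 8 = 1 completes the 9 down.
(2,1) = 13 − 6 = 7 completes the 13 across.
(3,1) = 11 − 2 = 9 completes the 11 across.
(1,1) = 7 − 1 = 6 completes the 7 across.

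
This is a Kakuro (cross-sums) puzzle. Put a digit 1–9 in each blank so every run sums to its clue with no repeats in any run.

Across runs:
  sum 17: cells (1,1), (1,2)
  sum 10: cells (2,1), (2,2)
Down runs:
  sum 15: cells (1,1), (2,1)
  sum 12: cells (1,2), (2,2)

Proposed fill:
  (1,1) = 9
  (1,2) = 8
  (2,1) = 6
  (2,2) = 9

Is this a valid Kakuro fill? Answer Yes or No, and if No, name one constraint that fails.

No — the down run (1,2)–(2,2) sums to 17, not 12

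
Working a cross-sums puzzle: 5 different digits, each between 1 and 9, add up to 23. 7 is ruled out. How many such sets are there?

5 distinct digits from 1–9 sum between 15 and 35.
Dropping sets that contain 7.
Enumerating: {1,2,3,8,9}, {1,2,5,6,9}, {1,3,4,6,9}, {1,3,5,6,8}, {2,3,4,5,9}, {2,3,4,6,8}.

6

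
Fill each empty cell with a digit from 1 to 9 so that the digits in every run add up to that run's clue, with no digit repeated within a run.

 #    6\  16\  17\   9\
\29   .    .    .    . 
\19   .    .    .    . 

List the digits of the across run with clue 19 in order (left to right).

1 7 9 2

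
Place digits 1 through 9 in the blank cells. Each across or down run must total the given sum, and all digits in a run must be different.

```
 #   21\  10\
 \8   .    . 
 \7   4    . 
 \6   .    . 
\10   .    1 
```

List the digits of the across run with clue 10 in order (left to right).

10 in 4 cells must be {1,2,3,4}.
R2C2 = 7 − 4 = 3 completes the 7 across.
R4C1 = 10 − 1 = 9 completes the 10 across.
Given what's placed, R1C2 must be 2 to fit the 8 across and 10 down.
R3C2 = 10 − 6 = 4 completes the 10 down.
R1C1 = 8 − 2 = 6 completes the 8 across.
R3C1 = 6 − 4 = 2 completes the 6 across.

9 1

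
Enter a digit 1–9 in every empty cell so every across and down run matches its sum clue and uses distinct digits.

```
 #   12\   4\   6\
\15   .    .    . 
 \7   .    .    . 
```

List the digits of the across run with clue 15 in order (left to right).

8 3 4

7 in 3 cells must be {1,2,4}; 4 in 2 cells must be {1,3}.
The 7 across and the 12 down share only 4, so R2C1 = 4.
Given what's placed, R2C2 must be 1 to fit the 7 across and 4 down.
R2C3 = 7 − 5 = 2 completes the 7 across.
R1C1 = 12 − 4 = 8 completes the 12 down.
R1C2 = 4 − 1 = 3 completes the 4 down.
R1C3 = 15 − 11 = 4 completes the 15 across.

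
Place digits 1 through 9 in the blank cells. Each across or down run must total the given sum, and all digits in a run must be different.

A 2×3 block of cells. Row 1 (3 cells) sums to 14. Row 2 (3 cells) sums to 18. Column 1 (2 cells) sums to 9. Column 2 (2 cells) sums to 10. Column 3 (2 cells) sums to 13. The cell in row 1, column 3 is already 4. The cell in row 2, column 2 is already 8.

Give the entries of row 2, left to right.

1 8 9

(1,2) = 10 − 8 = 2 completes the 10 down.
(2,3) = 13 − 4 = 9 completes the 13 down.
(1,1) = 14 − 6 = 8 completes the 14 across.
(2,1) = 18 − 17 = 1 completes the 18 across.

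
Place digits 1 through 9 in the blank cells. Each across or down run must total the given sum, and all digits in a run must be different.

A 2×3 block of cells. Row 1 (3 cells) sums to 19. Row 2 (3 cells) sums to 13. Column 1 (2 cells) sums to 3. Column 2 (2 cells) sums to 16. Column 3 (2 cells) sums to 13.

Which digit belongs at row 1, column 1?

2

3 in 2 cells must be {1,2}; 16 in 2 cells must be {7,9}.
The 19 across and the 3 down share only 2, so (1,1) = 2.
Given what's placed, (1,2) must be 9 to fit the 19 across and 16 down.
(1,3) = 19 − 11 = 8 completes the 19 across.
(2,1) = 3 − 2 = 1 completes the 3 down.
(2,2) = 16 − 9 = 7 completes the 16 down.
(2,3) = 13 − 8 = 5 completes the 13 across.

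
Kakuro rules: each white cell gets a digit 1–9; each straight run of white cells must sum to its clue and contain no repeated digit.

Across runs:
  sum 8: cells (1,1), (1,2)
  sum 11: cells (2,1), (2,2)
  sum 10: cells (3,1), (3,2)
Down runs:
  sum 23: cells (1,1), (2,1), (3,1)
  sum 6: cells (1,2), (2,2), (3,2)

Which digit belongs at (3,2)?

23 in 3 cells must be {6,8,9}; 6 in 3 cells must be {1,2,3}.
The 8 across and the 23 down share only 6, so (1,1) = 6.
(1,2) = 8 − 6 = 2 completes the 8 across.
Given what's placed, (2,2) must be 3 to fit the 11 across and 6 down.
(3,2) = 6 − 5 = 1 completes the 6 down.
(2,1) = 11 − 3 = 8 completes the 11 across.
(3,1) = 10 − 1 = 9 completes the 10 across.

1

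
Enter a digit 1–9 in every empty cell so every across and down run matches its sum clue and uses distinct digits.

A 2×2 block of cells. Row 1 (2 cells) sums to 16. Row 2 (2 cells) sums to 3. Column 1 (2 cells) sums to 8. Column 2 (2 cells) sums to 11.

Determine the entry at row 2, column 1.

1

16 in 2 cells must be {7,9}; 3 in 2 cells must be {1,2}.
The 16 across and the 8 down share only 7, so (1,1) = 7.
(1,2) = 16 − 7 = 9 completes the 16 across.
(2,1) = 8 − 7 = 1 completes the 8 down.
(2,2) = 3 − 1 = 2 completes the 3 across.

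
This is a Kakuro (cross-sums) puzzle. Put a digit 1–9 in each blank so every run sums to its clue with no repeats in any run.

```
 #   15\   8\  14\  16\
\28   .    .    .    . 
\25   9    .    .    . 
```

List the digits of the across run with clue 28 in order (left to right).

16 in 2 cells must be {7,9}.
R1C1 = 15 − 9 = 6 completes the 15 down.
Given what's placed, R1C2 must be 5 to fit the 28 across and 8 down.
Given what's placed, R1C4 must be 9 to fit the 28 across and 16 down.
R2C2 = 8 − 5 = 3 completes the 8 down.
R2C4 = 16 − 9 = 7 completes the 16 down.
R1C3 = 28 − 20 = 8 completes the 28 across.
R2C3 = 25 − 19 = 6 completes the 25 across.

6 5 8 9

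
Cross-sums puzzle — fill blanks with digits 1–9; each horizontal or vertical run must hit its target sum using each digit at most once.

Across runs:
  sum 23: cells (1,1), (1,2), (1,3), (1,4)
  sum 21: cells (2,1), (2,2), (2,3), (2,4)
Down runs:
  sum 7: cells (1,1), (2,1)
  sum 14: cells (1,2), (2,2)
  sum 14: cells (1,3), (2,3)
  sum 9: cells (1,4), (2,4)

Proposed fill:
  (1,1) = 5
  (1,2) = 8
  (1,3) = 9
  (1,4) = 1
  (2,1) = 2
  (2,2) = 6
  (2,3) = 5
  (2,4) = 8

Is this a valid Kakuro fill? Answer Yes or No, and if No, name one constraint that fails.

Yes

Across: 5+8+9+1=23; 2+6+5+8=21. Down: 5+2=7; 8+6=14; 9+5=14; 1+8=9. No digit repeats within any run.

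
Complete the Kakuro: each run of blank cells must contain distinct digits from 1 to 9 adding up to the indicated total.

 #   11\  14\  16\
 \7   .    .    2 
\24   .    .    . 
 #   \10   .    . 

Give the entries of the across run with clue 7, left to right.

4, 1, 2

7 in 3 cells must be {1,2,4}; 24 in 3 cells must be {7,8,9}.
R1C1 = 4: the only remaining digit allowed by both the 7 across and the 11 down.
R1C2 = 7 − 6 = 1 completes the 7 across.
R2C1 = 11 − 4 = 7 completes the 11 down.
Nothing is forced directly, so branch on R2C2, whose candidates are 8 or 9. If R2C2 = 8: that forces R2C3 = 9, after which R3C2 would have to be in {1,2,3,4,6,7,8,9} for the 10 across but in {5} for the 14 down — contradiction. So R2C2 = 9.
R2C3 = 24 − 16 = 8 completes the 24 across.
R3C2 = 14 − 10 = 4 completes the 14 down.
R3C3 = 10 − 4 = 6 completes the 10 across.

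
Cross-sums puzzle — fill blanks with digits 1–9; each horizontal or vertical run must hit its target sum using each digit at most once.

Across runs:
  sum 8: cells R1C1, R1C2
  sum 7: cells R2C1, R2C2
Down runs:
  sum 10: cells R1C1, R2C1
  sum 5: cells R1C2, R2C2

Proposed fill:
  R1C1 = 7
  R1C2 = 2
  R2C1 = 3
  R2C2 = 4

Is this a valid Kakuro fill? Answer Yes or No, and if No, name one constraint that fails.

No — the down run R1C2–R2C2 sums to 6, not 5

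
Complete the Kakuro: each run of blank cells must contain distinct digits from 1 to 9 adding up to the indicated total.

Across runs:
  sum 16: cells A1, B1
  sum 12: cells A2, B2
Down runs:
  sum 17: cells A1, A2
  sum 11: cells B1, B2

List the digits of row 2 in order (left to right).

8, 4

16 in 2 cells must be {7,9}; 17 in 2 cells must be {8,9}.
The 16 across and the 17 down share only 9, so A1 = 9.
B1 = 16 − 9 = 7 completes the 16 across.
A2 = 17 − 9 = 8 completes the 17 down.
B2 = 12 − 8 = 4 completes the 12 across.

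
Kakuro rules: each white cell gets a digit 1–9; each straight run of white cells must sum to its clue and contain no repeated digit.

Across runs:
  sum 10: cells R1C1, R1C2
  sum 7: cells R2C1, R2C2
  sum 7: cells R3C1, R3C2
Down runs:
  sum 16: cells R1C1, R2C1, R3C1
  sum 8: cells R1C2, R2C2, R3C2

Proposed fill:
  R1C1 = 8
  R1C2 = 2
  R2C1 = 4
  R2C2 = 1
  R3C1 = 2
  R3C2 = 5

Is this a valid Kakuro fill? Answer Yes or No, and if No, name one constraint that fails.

No — the across run R2C1–R2C2 sums to 5, not 7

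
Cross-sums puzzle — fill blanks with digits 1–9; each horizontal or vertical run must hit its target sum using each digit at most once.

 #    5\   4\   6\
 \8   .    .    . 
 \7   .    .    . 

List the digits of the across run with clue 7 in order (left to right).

7 in 3 cells must be {1,2,4}; 4 in 2 cells must be {1,3}.
The 7 across and the 4 down share only 1, so R2C2 = 1.
R1C2 = 4 − 1 = 3 completes the 4 down.
Nothing is forced directly, so branch on R2C1, whose candidates are 2 or 4. If R2C1 = 2: then R1C1 would have to be in {1,4} for the 8 across but in {3} for the 5 down — contradiction. So R2C1 = 4.
R1C1 = 5 − 4 = 1 completes the 5 down.
R1C3 = 8 − 4 = 4 completes the 8 across.
R2C3 = 7 − 5 = 2 completes the 7 across.

4, 1, 2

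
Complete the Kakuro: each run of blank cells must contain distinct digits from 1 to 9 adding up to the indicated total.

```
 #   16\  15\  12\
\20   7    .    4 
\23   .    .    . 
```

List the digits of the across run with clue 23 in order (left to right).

9 6 8

23 in 3 cells must be {6,8,9}; 16 in 2 cells must be {7,9}.
R1C2 = 20 − 11 = 9 completes the 20 across.
R2C1 = 16 − 7 = 9 completes the 16 down.
R2C2 = 15 − 9 = 6 completes the 15 down.
R2C3 = 23 − 15 = 8 completes the 23 across.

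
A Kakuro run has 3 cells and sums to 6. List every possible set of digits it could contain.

{1,2,3}

3 distinct digits from 1–9 sum between 6 and 24.
Only one set works: {1,2,3}.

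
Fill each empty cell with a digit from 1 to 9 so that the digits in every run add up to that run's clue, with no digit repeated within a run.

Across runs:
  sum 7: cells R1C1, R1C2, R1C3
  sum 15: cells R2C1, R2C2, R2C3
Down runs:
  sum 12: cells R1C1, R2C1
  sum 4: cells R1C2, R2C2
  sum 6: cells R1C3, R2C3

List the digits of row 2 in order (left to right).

8 3 4

7 in 3 cells must be {1,2,4}; 4 in 2 cells must be {1,3}.
The 7 across and the 12 down share only 4, so R1C1 = 4.
Given what's placed, R1C2 must be 1 to fit the 7 across and 4 down.
R1C3 = 7 − 5 = 2 completes the 7 across.
R2C1 = 12 − 4 = 8 completes the 12 down.
R2C2 = 4 − 1 = 3 completes the 4 down.
R2C3 = 15 − 11 = 4 completes the 15 across.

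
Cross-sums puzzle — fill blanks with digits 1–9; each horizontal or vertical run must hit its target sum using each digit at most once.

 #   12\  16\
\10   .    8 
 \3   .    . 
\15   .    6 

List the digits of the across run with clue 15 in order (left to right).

3 in 2 cells must be {1,2}.
R1C1 = 10 − 8 = 2 completes the 10 across.
R2C1 = 1: the only remaining digit allowed by both the 3 across and the 12 down.
R2C2 = 3 − 1 = 2 completes the 3 across.
R3C1 = 15 − 6 = 9 completes the 15 across.

9 6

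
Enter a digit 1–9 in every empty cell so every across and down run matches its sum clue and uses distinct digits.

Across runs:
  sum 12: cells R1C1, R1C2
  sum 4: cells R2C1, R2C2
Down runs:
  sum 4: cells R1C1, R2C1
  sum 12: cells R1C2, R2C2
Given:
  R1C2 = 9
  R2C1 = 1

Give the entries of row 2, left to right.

1, 3

4 in 2 cells must be {1,3}.
R1C1 = 12 − 9 = 3 completes the 12 across.
R2C2 = 4 − 1 = 3 completes the 4 across.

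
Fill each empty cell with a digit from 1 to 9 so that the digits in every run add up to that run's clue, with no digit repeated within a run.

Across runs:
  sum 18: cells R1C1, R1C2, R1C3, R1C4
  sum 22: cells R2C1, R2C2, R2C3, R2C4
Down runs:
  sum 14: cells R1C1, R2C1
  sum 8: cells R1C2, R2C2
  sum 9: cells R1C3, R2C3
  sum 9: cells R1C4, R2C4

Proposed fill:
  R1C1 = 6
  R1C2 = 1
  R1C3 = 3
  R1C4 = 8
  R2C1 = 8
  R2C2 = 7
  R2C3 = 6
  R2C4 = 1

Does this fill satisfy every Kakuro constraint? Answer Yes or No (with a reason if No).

Across: 6+1+3+8=18; 8+7+6+1=22. Down: 6+8=14; 1+7=8; 3+6=9; 8+1=9. No digit repeats within any run.

Yes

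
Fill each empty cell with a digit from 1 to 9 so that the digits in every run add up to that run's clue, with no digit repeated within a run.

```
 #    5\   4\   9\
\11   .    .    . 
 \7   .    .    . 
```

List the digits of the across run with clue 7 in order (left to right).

4 1 2

7 in 3 cells must be {1,2,4}; 4 in 2 cells must be {1,3}.
The 7 across and the 4 down share only 1, so R2C2 = 1.
R1C2 = 4 − 1 = 3 completes the 4 down.
Nothing is forced directly, so branch on R2C1, whose candidates are 2 or 4. If R2C1 = 2: then R1C1 would have to be in {1,2,6,7} for the 11 across but in {3} for the 5 down — contradiction. So R2C1 = 4.
R1C1 = 5 − 4 = 1 completes the 5 down.
R1C3 = 11 − 4 = 7 completes the 11 across.
R2C3 = 7 − 5 = 2 completes the 7 across.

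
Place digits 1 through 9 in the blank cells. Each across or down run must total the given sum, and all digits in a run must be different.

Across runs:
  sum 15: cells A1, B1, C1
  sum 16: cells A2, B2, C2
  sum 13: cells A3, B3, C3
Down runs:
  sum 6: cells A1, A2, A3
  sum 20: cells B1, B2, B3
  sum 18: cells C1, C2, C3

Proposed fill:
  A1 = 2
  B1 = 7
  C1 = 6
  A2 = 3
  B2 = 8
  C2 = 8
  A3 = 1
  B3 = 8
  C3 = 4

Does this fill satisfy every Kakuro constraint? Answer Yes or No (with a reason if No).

No — the across run A2–C2 sums to 19, not 16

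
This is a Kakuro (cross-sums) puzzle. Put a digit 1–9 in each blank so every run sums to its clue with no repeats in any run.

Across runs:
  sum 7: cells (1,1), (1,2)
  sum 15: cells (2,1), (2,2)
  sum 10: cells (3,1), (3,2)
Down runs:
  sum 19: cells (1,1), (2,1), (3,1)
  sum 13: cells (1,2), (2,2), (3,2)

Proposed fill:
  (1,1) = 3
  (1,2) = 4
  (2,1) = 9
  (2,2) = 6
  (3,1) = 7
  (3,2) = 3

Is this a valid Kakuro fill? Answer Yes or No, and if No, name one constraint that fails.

Yes

Across: 3+4=7; 9+6=15; 7+3=10. Down: 3+9+7=19; 4+6+3=13. No digit repeats within any run.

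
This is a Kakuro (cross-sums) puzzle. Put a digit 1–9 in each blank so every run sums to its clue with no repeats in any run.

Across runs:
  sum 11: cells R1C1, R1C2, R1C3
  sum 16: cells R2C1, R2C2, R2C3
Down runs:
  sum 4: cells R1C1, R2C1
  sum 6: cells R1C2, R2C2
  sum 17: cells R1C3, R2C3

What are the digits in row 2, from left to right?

3, 4, 9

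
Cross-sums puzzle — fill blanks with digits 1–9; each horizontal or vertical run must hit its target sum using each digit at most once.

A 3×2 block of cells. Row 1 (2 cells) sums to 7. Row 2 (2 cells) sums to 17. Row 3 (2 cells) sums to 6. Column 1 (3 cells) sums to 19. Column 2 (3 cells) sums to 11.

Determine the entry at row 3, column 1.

17 in 2 cells must be {8,9}.
The 17 across and the 11 down share only 8, so (2,2) = 8.
(2,1) = 17 − 8 = 9 completes the 17 across.
Nothing is forced directly, so branch on (1,2), whose candidates are 1 or 2. If (1,2) = 2: then (1,1) would have to be in {5} for the 7 across but in {2,3,4,6,7,8} for the 19 down — contradiction. So (1,2) = 1.
(1,1) = 7 − 1 = 6 completes the 7 across.
(3,1) = 19 − 15 = 4 completes the 19 down.
(3,2) = 6 − 4 = 2 completes the 6 across.

4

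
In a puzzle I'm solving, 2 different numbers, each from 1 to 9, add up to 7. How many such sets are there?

3

2 distinct digits from 1–9 sum between 3 and 17.
Enumerating: {1,6}, {2,5}, {3,4}.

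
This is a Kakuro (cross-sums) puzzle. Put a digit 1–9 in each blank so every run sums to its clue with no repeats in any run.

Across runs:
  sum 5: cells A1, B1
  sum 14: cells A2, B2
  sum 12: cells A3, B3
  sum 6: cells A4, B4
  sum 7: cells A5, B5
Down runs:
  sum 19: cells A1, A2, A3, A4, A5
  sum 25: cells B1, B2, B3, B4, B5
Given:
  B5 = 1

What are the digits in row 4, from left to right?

A5 = 7 − 1 = 6 completes the 7 across.
A2 = 5: the only remaining digit allowed by both the 14 across and the 19 down.
B2 = 14 − 5 = 9 completes the 14 across.
No cell is forced outright now. A3 can only be 3 or 4 (the digits allowed by both its 12 across and its 19 down). If A3 = 3: then B3 would have to be in {9} for the 12 across but in {2,3,4,5,6,7,8} for the 25 down — contradiction. So A3 = 4.
B3 = 12 − 4 = 8 completes the 12 across.
A4 = 1: the only remaining digit allowed by both the 6 across and the 19 down.
B4 = 6 − 1 = 5 completes the 6 across.

1 5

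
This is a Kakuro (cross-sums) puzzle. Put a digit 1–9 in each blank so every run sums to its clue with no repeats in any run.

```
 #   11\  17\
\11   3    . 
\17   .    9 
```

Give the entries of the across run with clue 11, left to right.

17 in 2 cells must be {8,9}.
R1C2 = 11 − 3 = 8 completes the 11 across.
R2C1 = 17 − 9 = 8 completes the 17 across.

3 8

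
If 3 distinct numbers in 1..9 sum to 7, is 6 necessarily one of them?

No

The only way to make 7 from 3 distinct digits is {1,2,4}, which does not contain 6.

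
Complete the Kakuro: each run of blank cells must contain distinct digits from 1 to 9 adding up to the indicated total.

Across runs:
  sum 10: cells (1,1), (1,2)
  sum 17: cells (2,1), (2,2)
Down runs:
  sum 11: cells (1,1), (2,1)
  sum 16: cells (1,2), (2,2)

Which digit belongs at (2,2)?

17 in 2 cells must be {8,9}; 16 in 2 cells must be {7,9}.
The 17 across and the 16 down share only 9, so (2,2) = 9.
(1,2) = 16 − 9 = 7 completes the 16 down.
(2,1) = 17 − 9 = 8 completes the 17 across.
(1,1) = 10 − 7 = 3 completes the 10 across.

9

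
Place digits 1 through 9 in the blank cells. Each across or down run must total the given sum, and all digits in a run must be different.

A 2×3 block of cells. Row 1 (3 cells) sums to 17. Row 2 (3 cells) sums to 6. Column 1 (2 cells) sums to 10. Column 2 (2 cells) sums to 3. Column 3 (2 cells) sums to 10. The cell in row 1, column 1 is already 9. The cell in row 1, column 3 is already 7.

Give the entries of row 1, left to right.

9, 1, 7

6 in 3 cells must be {1,2,3}; 3 in 2 cells must be {1,2}.
(1,2) = 17 − 16 = 1 completes the 17 across.
(2,1) = 10 − 9 = 1 completes the 10 down.
(2,2) = 3 − 1 = 2 completes the 3 down.
(2,3) = 6 − 3 = 3 completes the 6 across.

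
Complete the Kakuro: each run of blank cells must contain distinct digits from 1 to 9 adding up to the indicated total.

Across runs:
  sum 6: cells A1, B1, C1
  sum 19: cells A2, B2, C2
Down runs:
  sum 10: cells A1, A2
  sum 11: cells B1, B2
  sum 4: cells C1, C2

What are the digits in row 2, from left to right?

7, 9, 3

6 in 3 cells must be {1,2,3}; 4 in 2 cells must be {1,3}.
The 19 across and the 4 down share only 3, so C2 = 3.
C1 = 4 − 3 = 1 completes the 4 down.
Nothing is forced directly, so branch on A2, whose candidates are 7 or 9. If A2 = 9: then A1 would have to be in {2,3} for the 6 across but in {1} for the 10 down — contradiction. So A2 = 7.
A1 = 10 − 7 = 3 completes the 10 down.
B1 = 6 − 4 = 2 completes the 6 across.
B2 = 19 − 10 = 9 completes the 19 across.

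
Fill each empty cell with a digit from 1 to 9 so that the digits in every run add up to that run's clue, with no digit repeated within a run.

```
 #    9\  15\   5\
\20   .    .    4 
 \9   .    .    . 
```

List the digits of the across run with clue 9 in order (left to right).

2 6 1

R1C1 = 7: the only remaining digit allowed by both the 20 across and the 9 down.
R1C2 = 20 − 11 = 9 completes the 20 across.
R2C1 = 9 − 7 = 2 completes the 9 down.
R2C2 = 15 − 9 = 6 completes the 15 down.
R2C3 = 9 − 8 = 1 completes the 9 across.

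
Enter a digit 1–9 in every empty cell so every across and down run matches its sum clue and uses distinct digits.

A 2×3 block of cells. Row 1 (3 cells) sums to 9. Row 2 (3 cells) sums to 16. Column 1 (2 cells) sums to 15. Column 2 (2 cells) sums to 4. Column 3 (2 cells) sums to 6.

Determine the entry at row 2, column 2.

4 in 2 cells must be {1,3}.
The 9 across and the 15 down share only 6, so (1,1) = 6.
Given what's placed, (1,2) must be 1 to fit the 9 across and 4 down.
(1,3) = 9 − 7 = 2 completes the 9 across.
(2,1) = 15 − 6 = 9 completes the 15 down.
(2,2) = 4 − 1 = 3 completes the 4 down.
(2,3) = 16 − 12 = 4 completes the 16 across.

3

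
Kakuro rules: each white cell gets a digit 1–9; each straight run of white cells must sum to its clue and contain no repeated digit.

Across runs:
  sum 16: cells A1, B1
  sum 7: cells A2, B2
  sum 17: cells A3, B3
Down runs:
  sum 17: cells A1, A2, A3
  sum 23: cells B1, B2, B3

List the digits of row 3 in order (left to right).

9, 8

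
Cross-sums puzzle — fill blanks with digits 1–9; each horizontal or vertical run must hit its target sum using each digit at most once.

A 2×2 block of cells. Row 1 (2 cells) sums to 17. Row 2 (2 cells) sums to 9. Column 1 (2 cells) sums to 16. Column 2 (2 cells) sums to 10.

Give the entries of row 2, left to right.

7 2

17 in 2 cells must be {8,9}; 16 in 2 cells must be {7,9}.
The 17 across and the 16 down share only 9, so (1,1) = 9.
(1,2) = 17 − 9 = 8 completes the 17 across.
(2,1) = 16 − 9 = 7 completes the 16 down.
(2,2) = 9 − 7 = 2 completes the 9 across.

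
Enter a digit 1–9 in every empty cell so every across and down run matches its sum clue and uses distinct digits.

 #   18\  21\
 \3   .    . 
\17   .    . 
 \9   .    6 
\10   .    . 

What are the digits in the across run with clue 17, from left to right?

8 9

3 in 2 cells must be {1,2}; 17 in 2 cells must be {8,9}.
R3C1 = 9 − 6 = 3 completes the 9 across.
No cell is forced outright now. R1C1 can only be 1 or 2 (the digits allowed by both its 3 across and its 18 down). If R1C1 = 2: that forces R1C2 = 1, R2C2 = 9, after which R4C2 would have to be in {1,2,3,4,6,7,8,9} for the 10 across but in {5} for the 21 down — contradiction. So R1C1 = 1.
R1C2 = 3 − 1 = 2 completes the 3 across.
Nothing is forced directly, so branch on R2C1, whose candidates are 8 or 9. If R2C1 = 9: that forces R2C2 = 8, after which R4C1 would have to be in {1,2,3,4,6,7,8,9} for the 10 across but in {5} for the 18 down — contradiction. So R2C1 = 8.
R2C2 = 17 − 8 = 9 completes the 17 across.
R4C1 = 18 − 12 = 6 completes the 18 down.
R4C2 = 10 − 6 = 4 completes the 10 across.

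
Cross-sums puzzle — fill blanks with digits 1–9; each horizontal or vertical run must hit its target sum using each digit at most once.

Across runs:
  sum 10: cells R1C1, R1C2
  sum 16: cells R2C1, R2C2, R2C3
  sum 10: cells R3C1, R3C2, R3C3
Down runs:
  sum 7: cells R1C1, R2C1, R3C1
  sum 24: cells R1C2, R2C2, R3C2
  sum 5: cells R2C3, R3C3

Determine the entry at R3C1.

7 in 3 cells must be {1,2,4}; 24 in 3 cells must be {7,8,9}.
Only 7 fits R3C2 under both its across sum 10 and down sum 24.
Nothing is forced directly, so branch on R3C1, whose candidates are 1 or 2. If R3C1 = 2: that forces R3C3 = 1, R2C3 = 4, after which R2C1 would have to be in {3,5,7,9} for the 16 across but in {1,4} for the 7 down — contradiction. So R3C1 = 1.

1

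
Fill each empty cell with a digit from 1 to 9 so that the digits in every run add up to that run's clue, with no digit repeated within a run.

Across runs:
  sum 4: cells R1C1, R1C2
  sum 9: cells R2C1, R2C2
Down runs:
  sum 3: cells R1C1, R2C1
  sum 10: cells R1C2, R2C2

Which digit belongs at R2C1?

4 in 2 cells must be {1,3}; 3 in 2 cells must be {1,2}.
The 4 across and the 3 down share only 1, so R1C1 = 1.
R1C2 = 4 − 1 = 3 completes the 4 across.
R2C1 = 3 − 1 = 2 completes the 3 down.
R2C2 = 9 − 2 = 7 completes the 9 across.

2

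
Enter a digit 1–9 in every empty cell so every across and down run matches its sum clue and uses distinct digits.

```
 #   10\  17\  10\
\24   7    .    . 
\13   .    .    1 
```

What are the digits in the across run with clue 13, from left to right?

3 9 1

24 in 3 cells must be {7,8,9}; 17 in 2 cells must be {8,9}.
R1C3 = 10 − 1 = 9 completes the 10 down.
R2C1 = 10 − 7 = 3 completes the 10 down.
R2C2 = 13 − 4 = 9 completes the 13 across.
R1C2 = 24 − 16 = 8 completes the 24 across.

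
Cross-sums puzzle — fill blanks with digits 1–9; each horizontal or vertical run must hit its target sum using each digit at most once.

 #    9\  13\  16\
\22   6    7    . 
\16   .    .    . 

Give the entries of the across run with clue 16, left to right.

3 6 7

16 in 2 cells must be {7,9}.
R1C3 = 22 − 13 = 9 completes the 22 across.
R2C1 = 9 − 6 = 3 completes the 9 down.
R2C2 = 13 − 7 = 6 completes the 13 down.
R2C3 = 16 − 9 = 7 completes the 16 across.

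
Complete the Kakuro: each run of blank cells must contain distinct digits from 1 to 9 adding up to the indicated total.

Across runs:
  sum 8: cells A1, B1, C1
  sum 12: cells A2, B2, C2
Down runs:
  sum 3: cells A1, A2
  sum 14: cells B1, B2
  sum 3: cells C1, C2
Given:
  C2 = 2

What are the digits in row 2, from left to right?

3 in 2 cells must be {1,2}.
B1 = 5: only digit in both the 8-across and 14-down candidate sets.
C1 = 3 − 2 = 1 completes the 3 down.
Given what's placed, A2 must be 1 to fit the 12 across and 3 down.
B2 = 12 − 3 = 9 completes the 12 across.
A1 = 8 − 6 = 2 completes the 8 across.

1 9 2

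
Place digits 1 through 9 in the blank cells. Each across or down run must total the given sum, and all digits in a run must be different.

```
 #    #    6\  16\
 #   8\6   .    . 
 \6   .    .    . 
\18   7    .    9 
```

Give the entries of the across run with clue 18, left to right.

6 in 3 cells must be {1,2,3}.
R2C1 = 8 − 7 = 1 completes the 8 down.
R3C2 = 18 − 16 = 2 completes the 18 across.
Given what's placed, R1C2 must be 1 to fit the 6 across and 6 down.
R1C3 = 6 − 1 = 5 completes the 6 across.
R2C2 = 6 − 3 = 3 completes the 6 down.
R2C3 = 6 − 4 = 2 completes the 6 across.

7 2 9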